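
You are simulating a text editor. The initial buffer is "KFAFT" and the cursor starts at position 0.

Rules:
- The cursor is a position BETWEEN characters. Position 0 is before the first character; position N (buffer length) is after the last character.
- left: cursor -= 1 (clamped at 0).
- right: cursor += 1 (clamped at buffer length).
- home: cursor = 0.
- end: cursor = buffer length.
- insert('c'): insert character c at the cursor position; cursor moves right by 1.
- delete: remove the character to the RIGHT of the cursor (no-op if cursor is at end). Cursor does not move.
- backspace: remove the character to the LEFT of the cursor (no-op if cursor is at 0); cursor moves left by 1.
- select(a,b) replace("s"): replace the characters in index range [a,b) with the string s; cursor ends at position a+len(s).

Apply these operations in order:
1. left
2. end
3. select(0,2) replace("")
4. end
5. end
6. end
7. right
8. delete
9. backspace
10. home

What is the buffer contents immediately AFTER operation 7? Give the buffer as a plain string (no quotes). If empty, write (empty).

After op 1 (left): buf='KFAFT' cursor=0
After op 2 (end): buf='KFAFT' cursor=5
After op 3 (select(0,2) replace("")): buf='AFT' cursor=0
After op 4 (end): buf='AFT' cursor=3
After op 5 (end): buf='AFT' cursor=3
After op 6 (end): buf='AFT' cursor=3
After op 7 (right): buf='AFT' cursor=3

Answer: AFT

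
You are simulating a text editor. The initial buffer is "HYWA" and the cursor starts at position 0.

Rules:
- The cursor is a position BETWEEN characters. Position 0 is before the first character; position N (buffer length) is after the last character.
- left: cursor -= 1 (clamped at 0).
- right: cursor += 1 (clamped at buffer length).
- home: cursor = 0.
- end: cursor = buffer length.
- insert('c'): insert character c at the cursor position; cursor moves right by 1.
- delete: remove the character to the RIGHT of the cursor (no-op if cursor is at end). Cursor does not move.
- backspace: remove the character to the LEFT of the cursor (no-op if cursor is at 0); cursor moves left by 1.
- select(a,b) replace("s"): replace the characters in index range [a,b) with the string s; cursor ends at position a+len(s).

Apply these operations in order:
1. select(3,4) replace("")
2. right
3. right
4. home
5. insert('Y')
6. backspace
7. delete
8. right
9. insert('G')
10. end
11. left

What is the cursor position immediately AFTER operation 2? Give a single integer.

After op 1 (select(3,4) replace("")): buf='HYW' cursor=3
After op 2 (right): buf='HYW' cursor=3

Answer: 3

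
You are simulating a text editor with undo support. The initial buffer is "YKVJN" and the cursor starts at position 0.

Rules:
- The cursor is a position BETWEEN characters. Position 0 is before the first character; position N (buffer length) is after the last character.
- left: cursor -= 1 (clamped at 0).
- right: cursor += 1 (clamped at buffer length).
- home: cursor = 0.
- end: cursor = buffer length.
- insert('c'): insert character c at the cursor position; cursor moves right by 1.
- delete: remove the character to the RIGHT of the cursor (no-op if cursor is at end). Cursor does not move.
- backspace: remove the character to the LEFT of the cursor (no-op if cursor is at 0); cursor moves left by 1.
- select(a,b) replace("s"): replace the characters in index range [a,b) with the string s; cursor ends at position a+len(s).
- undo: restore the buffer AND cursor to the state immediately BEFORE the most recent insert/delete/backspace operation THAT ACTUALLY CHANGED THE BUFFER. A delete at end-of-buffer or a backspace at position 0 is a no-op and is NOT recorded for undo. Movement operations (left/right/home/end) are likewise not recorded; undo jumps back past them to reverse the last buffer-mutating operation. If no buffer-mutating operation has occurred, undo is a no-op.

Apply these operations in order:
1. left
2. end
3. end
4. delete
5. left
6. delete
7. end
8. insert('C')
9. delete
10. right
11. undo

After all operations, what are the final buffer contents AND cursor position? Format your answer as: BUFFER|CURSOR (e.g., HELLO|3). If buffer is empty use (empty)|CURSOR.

Answer: YKVJ|4

Derivation:
After op 1 (left): buf='YKVJN' cursor=0
After op 2 (end): buf='YKVJN' cursor=5
After op 3 (end): buf='YKVJN' cursor=5
After op 4 (delete): buf='YKVJN' cursor=5
After op 5 (left): buf='YKVJN' cursor=4
After op 6 (delete): buf='YKVJ' cursor=4
After op 7 (end): buf='YKVJ' cursor=4
After op 8 (insert('C')): buf='YKVJC' cursor=5
After op 9 (delete): buf='YKVJC' cursor=5
After op 10 (right): buf='YKVJC' cursor=5
After op 11 (undo): buf='YKVJ' cursor=4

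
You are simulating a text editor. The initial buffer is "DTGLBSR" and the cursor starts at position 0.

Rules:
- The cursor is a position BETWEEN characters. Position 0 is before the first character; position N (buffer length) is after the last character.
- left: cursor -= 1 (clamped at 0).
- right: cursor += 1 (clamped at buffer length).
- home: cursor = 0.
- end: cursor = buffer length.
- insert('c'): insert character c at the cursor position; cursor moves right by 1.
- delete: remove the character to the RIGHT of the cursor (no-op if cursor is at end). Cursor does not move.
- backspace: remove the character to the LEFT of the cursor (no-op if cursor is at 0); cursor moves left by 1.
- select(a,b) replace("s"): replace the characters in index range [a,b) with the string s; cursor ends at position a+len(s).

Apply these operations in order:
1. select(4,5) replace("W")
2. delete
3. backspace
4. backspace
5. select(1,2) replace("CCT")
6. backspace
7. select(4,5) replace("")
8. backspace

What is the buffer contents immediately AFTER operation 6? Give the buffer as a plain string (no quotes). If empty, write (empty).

After op 1 (select(4,5) replace("W")): buf='DTGLWSR' cursor=5
After op 2 (delete): buf='DTGLWR' cursor=5
After op 3 (backspace): buf='DTGLR' cursor=4
After op 4 (backspace): buf='DTGR' cursor=3
After op 5 (select(1,2) replace("CCT")): buf='DCCTGR' cursor=4
After op 6 (backspace): buf='DCCGR' cursor=3

Answer: DCCGR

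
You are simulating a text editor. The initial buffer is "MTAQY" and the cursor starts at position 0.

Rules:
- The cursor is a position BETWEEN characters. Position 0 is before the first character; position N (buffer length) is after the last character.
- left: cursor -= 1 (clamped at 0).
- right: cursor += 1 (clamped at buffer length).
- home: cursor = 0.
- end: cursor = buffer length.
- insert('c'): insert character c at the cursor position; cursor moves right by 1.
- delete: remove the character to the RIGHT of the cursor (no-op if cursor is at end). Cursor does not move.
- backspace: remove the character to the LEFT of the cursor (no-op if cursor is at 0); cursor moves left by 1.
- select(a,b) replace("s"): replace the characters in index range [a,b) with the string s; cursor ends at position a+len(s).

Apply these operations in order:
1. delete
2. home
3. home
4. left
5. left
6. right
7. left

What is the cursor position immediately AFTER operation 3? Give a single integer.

Answer: 0

Derivation:
After op 1 (delete): buf='TAQY' cursor=0
After op 2 (home): buf='TAQY' cursor=0
After op 3 (home): buf='TAQY' cursor=0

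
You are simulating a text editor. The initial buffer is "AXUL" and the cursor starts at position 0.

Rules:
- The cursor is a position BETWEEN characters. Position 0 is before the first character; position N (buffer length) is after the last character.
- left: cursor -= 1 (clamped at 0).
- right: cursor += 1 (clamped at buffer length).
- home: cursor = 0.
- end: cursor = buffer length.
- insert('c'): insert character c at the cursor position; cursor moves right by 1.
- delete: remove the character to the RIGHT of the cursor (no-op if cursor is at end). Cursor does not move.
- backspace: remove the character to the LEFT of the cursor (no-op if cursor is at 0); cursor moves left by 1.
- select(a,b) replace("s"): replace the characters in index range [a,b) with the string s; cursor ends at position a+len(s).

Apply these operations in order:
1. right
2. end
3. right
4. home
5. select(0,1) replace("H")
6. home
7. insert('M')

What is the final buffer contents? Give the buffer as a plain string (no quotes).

After op 1 (right): buf='AXUL' cursor=1
After op 2 (end): buf='AXUL' cursor=4
After op 3 (right): buf='AXUL' cursor=4
After op 4 (home): buf='AXUL' cursor=0
After op 5 (select(0,1) replace("H")): buf='HXUL' cursor=1
After op 6 (home): buf='HXUL' cursor=0
After op 7 (insert('M')): buf='MHXUL' cursor=1

Answer: MHXUL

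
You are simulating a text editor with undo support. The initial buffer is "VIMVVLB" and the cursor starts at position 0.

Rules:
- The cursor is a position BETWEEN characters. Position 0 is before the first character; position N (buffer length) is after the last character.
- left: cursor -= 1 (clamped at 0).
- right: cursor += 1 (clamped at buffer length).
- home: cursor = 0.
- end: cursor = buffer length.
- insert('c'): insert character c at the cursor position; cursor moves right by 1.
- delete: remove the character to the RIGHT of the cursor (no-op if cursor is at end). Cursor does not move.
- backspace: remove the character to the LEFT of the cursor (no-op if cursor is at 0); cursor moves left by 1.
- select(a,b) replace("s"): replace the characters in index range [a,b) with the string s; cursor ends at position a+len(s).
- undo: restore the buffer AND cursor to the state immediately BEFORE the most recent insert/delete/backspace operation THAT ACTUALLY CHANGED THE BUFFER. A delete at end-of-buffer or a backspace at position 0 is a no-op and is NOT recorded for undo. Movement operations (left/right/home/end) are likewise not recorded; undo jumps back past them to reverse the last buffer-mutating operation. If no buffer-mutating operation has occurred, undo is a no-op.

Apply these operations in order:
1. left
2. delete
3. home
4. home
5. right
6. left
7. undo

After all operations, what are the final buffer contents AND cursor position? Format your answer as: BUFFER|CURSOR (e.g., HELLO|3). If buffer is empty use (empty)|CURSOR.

Answer: VIMVVLB|0

Derivation:
After op 1 (left): buf='VIMVVLB' cursor=0
After op 2 (delete): buf='IMVVLB' cursor=0
After op 3 (home): buf='IMVVLB' cursor=0
After op 4 (home): buf='IMVVLB' cursor=0
After op 5 (right): buf='IMVVLB' cursor=1
After op 6 (left): buf='IMVVLB' cursor=0
After op 7 (undo): buf='VIMVVLB' cursor=0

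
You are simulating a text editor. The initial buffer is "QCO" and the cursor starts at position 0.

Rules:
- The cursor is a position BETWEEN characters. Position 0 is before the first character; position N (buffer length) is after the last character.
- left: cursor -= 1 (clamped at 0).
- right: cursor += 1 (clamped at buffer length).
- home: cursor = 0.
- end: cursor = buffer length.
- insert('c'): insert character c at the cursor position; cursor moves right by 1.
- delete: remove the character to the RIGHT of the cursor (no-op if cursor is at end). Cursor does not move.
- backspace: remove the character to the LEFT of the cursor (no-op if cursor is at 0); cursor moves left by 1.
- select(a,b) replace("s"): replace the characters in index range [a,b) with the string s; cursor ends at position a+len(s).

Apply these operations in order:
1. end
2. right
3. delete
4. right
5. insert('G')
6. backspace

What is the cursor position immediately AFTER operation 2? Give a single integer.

After op 1 (end): buf='QCO' cursor=3
After op 2 (right): buf='QCO' cursor=3

Answer: 3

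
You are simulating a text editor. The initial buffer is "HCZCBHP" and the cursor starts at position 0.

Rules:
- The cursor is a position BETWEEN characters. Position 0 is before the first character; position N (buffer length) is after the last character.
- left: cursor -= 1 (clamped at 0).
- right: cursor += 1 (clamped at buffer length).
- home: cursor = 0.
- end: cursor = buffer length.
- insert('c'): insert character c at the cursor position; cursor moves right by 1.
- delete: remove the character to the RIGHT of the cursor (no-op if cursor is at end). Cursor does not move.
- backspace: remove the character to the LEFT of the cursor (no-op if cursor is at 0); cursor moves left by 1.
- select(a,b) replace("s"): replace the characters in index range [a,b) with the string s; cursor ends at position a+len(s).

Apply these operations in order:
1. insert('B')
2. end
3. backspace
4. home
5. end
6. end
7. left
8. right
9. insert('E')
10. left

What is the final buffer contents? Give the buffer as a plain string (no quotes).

After op 1 (insert('B')): buf='BHCZCBHP' cursor=1
After op 2 (end): buf='BHCZCBHP' cursor=8
After op 3 (backspace): buf='BHCZCBH' cursor=7
After op 4 (home): buf='BHCZCBH' cursor=0
After op 5 (end): buf='BHCZCBH' cursor=7
After op 6 (end): buf='BHCZCBH' cursor=7
After op 7 (left): buf='BHCZCBH' cursor=6
After op 8 (right): buf='BHCZCBH' cursor=7
After op 9 (insert('E')): buf='BHCZCBHE' cursor=8
After op 10 (left): buf='BHCZCBHE' cursor=7

Answer: BHCZCBHE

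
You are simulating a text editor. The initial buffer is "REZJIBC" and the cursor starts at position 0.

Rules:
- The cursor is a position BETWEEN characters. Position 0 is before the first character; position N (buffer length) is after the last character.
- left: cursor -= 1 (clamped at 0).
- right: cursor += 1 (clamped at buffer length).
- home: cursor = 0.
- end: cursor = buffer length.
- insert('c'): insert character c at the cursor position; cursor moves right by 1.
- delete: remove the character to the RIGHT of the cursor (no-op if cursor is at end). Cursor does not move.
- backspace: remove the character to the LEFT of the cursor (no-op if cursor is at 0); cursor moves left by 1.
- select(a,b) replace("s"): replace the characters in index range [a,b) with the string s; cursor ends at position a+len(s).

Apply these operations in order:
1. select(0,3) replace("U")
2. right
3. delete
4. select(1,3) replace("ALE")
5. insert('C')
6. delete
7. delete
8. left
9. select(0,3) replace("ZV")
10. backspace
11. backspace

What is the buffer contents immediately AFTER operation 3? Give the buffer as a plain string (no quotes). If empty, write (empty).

Answer: UJBC

Derivation:
After op 1 (select(0,3) replace("U")): buf='UJIBC' cursor=1
After op 2 (right): buf='UJIBC' cursor=2
After op 3 (delete): buf='UJBC' cursor=2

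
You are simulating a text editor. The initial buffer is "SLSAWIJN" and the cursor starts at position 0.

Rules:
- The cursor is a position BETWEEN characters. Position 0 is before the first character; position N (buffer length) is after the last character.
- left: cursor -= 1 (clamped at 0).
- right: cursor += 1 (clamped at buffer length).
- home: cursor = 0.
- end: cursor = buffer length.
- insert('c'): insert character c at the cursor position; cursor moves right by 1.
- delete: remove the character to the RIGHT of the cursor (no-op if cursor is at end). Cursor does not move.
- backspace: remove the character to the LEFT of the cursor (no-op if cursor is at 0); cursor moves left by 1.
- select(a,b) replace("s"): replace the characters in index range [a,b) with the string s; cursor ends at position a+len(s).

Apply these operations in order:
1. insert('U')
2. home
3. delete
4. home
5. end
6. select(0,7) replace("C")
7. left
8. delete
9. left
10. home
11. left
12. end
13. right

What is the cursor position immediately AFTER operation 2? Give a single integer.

After op 1 (insert('U')): buf='USLSAWIJN' cursor=1
After op 2 (home): buf='USLSAWIJN' cursor=0

Answer: 0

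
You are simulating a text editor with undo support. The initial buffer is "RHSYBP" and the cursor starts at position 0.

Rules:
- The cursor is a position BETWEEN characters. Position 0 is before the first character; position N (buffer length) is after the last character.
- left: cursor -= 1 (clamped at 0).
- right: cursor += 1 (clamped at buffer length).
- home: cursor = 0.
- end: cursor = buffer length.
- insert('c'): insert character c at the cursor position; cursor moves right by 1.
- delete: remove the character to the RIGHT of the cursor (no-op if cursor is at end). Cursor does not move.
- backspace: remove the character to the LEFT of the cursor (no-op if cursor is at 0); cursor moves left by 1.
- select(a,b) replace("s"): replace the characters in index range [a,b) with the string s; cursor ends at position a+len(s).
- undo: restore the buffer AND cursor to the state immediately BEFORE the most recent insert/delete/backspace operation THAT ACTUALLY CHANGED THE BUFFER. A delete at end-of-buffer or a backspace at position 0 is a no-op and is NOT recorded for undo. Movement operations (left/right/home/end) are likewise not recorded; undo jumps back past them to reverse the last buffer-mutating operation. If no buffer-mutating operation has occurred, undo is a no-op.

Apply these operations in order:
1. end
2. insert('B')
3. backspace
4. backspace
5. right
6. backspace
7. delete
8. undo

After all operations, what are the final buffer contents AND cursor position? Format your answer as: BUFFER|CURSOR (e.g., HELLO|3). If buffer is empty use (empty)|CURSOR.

Answer: RHSYB|5

Derivation:
After op 1 (end): buf='RHSYBP' cursor=6
After op 2 (insert('B')): buf='RHSYBPB' cursor=7
After op 3 (backspace): buf='RHSYBP' cursor=6
After op 4 (backspace): buf='RHSYB' cursor=5
After op 5 (right): buf='RHSYB' cursor=5
After op 6 (backspace): buf='RHSY' cursor=4
After op 7 (delete): buf='RHSY' cursor=4
After op 8 (undo): buf='RHSYB' cursor=5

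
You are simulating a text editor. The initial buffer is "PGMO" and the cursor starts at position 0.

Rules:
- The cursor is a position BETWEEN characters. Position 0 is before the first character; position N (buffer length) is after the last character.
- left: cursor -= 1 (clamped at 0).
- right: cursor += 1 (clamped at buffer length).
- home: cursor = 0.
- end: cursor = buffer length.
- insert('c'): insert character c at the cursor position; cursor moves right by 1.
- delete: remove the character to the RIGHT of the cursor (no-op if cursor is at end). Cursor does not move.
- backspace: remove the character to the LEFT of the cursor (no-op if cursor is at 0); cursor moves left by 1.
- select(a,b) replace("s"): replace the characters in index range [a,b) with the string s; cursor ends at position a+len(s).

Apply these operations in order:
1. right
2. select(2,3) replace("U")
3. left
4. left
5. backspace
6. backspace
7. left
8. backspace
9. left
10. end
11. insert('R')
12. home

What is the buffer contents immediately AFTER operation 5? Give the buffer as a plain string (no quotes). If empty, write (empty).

After op 1 (right): buf='PGMO' cursor=1
After op 2 (select(2,3) replace("U")): buf='PGUO' cursor=3
After op 3 (left): buf='PGUO' cursor=2
After op 4 (left): buf='PGUO' cursor=1
After op 5 (backspace): buf='GUO' cursor=0

Answer: GUO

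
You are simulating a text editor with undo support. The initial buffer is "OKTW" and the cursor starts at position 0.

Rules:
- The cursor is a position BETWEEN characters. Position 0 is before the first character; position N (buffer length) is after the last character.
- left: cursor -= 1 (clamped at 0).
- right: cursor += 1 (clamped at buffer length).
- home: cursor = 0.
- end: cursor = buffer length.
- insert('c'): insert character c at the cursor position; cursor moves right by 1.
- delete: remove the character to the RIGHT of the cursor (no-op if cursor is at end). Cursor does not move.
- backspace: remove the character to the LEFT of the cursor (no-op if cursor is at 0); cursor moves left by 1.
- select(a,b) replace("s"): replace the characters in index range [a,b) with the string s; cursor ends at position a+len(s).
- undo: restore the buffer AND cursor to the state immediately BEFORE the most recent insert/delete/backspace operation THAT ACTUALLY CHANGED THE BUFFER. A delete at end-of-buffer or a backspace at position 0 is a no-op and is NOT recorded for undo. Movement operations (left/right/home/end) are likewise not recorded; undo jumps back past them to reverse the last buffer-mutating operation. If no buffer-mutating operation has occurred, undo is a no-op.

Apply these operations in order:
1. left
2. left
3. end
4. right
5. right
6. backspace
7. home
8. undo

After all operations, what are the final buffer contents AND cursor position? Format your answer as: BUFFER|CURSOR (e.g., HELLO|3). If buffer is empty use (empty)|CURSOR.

Answer: OKTW|4

Derivation:
After op 1 (left): buf='OKTW' cursor=0
After op 2 (left): buf='OKTW' cursor=0
After op 3 (end): buf='OKTW' cursor=4
After op 4 (right): buf='OKTW' cursor=4
After op 5 (right): buf='OKTW' cursor=4
After op 6 (backspace): buf='OKT' cursor=3
After op 7 (home): buf='OKT' cursor=0
After op 8 (undo): buf='OKTW' cursor=4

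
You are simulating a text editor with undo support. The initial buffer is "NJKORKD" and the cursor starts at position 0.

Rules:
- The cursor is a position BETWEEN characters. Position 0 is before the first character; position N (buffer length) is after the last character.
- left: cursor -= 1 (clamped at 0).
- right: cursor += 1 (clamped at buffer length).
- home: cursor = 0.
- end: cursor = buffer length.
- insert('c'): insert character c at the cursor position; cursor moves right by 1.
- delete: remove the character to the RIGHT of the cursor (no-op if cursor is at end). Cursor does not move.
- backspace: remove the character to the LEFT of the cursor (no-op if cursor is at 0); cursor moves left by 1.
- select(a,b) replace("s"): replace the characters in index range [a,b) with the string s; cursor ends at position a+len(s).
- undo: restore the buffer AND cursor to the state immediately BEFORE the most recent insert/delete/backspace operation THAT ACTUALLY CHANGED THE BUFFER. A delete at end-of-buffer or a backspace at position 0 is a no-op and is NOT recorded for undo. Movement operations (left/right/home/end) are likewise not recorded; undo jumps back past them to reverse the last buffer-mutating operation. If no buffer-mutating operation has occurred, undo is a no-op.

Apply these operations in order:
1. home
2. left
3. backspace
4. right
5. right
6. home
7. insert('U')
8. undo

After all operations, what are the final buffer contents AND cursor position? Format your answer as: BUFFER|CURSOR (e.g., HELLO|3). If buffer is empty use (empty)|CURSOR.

After op 1 (home): buf='NJKORKD' cursor=0
After op 2 (left): buf='NJKORKD' cursor=0
After op 3 (backspace): buf='NJKORKD' cursor=0
After op 4 (right): buf='NJKORKD' cursor=1
After op 5 (right): buf='NJKORKD' cursor=2
After op 6 (home): buf='NJKORKD' cursor=0
After op 7 (insert('U')): buf='UNJKORKD' cursor=1
After op 8 (undo): buf='NJKORKD' cursor=0

Answer: NJKORKD|0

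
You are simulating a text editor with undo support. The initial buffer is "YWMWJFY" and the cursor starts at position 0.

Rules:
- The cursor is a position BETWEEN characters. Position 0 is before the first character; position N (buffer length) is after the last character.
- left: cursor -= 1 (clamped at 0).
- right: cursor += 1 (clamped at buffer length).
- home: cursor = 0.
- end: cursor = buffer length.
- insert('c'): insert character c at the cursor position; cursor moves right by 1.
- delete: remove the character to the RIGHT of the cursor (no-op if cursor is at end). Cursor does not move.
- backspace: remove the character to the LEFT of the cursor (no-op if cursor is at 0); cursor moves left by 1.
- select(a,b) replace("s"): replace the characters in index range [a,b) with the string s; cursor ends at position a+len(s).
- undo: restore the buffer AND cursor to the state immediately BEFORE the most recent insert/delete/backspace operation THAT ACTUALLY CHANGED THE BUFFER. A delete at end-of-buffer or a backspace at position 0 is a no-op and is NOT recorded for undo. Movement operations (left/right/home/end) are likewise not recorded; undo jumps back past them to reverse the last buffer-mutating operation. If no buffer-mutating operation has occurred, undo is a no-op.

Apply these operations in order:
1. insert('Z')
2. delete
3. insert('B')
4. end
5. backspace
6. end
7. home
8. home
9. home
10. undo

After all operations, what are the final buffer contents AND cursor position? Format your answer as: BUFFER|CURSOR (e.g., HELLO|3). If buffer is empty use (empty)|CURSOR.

Answer: ZBWMWJFY|8

Derivation:
After op 1 (insert('Z')): buf='ZYWMWJFY' cursor=1
After op 2 (delete): buf='ZWMWJFY' cursor=1
After op 3 (insert('B')): buf='ZBWMWJFY' cursor=2
After op 4 (end): buf='ZBWMWJFY' cursor=8
After op 5 (backspace): buf='ZBWMWJF' cursor=7
After op 6 (end): buf='ZBWMWJF' cursor=7
After op 7 (home): buf='ZBWMWJF' cursor=0
After op 8 (home): buf='ZBWMWJF' cursor=0
After op 9 (home): buf='ZBWMWJF' cursor=0
After op 10 (undo): buf='ZBWMWJFY' cursor=8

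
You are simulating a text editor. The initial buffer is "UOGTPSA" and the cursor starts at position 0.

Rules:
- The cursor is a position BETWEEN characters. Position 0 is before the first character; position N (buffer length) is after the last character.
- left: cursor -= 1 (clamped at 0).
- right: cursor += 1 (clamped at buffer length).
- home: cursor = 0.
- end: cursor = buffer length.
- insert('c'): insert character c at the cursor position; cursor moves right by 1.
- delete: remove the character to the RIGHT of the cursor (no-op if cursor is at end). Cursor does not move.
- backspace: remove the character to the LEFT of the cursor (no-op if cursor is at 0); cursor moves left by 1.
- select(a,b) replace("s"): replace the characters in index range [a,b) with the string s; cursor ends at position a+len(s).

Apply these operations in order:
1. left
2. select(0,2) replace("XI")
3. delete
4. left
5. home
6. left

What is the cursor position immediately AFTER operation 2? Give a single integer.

After op 1 (left): buf='UOGTPSA' cursor=0
After op 2 (select(0,2) replace("XI")): buf='XIGTPSA' cursor=2

Answer: 2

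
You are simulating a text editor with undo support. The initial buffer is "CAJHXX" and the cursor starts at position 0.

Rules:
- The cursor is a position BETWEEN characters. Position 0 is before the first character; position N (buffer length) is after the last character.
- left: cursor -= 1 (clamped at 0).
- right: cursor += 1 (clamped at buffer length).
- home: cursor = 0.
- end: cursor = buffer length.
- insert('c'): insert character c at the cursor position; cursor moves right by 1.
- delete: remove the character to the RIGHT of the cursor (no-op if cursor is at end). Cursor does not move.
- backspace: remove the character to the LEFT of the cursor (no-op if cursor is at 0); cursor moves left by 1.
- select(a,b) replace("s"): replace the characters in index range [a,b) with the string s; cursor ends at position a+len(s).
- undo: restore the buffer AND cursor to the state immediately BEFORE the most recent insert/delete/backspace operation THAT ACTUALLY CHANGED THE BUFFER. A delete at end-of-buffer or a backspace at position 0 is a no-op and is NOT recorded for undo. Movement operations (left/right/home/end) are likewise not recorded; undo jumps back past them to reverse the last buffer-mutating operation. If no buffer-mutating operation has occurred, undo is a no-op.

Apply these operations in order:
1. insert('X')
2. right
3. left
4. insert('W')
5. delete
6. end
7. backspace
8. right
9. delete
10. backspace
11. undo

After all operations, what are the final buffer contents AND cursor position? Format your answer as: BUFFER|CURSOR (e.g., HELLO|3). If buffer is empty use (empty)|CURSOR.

After op 1 (insert('X')): buf='XCAJHXX' cursor=1
After op 2 (right): buf='XCAJHXX' cursor=2
After op 3 (left): buf='XCAJHXX' cursor=1
After op 4 (insert('W')): buf='XWCAJHXX' cursor=2
After op 5 (delete): buf='XWAJHXX' cursor=2
After op 6 (end): buf='XWAJHXX' cursor=7
After op 7 (backspace): buf='XWAJHX' cursor=6
After op 8 (right): buf='XWAJHX' cursor=6
After op 9 (delete): buf='XWAJHX' cursor=6
After op 10 (backspace): buf='XWAJH' cursor=5
After op 11 (undo): buf='XWAJHX' cursor=6

Answer: XWAJHX|6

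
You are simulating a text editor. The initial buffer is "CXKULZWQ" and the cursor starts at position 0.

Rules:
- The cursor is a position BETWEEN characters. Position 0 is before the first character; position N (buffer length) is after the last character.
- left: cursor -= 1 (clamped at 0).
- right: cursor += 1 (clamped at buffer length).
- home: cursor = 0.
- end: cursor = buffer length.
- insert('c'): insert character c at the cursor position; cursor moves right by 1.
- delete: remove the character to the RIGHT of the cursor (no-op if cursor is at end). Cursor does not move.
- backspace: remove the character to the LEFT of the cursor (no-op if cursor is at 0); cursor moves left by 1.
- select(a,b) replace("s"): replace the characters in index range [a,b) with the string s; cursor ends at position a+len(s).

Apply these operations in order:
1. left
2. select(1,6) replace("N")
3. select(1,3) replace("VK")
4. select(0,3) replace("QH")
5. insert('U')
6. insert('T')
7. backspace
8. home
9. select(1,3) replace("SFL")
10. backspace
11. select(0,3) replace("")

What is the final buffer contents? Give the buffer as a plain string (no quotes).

After op 1 (left): buf='CXKULZWQ' cursor=0
After op 2 (select(1,6) replace("N")): buf='CNWQ' cursor=2
After op 3 (select(1,3) replace("VK")): buf='CVKQ' cursor=3
After op 4 (select(0,3) replace("QH")): buf='QHQ' cursor=2
After op 5 (insert('U')): buf='QHUQ' cursor=3
After op 6 (insert('T')): buf='QHUTQ' cursor=4
After op 7 (backspace): buf='QHUQ' cursor=3
After op 8 (home): buf='QHUQ' cursor=0
After op 9 (select(1,3) replace("SFL")): buf='QSFLQ' cursor=4
After op 10 (backspace): buf='QSFQ' cursor=3
After op 11 (select(0,3) replace("")): buf='Q' cursor=0

Answer: Q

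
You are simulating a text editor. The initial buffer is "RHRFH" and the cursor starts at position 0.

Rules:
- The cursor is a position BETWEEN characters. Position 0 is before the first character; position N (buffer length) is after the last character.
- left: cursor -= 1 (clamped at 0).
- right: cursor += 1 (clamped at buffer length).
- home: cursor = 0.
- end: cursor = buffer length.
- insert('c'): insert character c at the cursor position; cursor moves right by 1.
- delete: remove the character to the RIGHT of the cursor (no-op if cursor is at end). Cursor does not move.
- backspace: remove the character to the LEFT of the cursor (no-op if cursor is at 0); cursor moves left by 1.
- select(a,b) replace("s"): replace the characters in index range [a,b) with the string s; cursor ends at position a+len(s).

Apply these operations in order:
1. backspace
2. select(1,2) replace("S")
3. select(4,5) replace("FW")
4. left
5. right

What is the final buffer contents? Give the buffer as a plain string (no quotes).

Answer: RSRFFW

Derivation:
After op 1 (backspace): buf='RHRFH' cursor=0
After op 2 (select(1,2) replace("S")): buf='RSRFH' cursor=2
After op 3 (select(4,5) replace("FW")): buf='RSRFFW' cursor=6
After op 4 (left): buf='RSRFFW' cursor=5
After op 5 (right): buf='RSRFFW' cursor=6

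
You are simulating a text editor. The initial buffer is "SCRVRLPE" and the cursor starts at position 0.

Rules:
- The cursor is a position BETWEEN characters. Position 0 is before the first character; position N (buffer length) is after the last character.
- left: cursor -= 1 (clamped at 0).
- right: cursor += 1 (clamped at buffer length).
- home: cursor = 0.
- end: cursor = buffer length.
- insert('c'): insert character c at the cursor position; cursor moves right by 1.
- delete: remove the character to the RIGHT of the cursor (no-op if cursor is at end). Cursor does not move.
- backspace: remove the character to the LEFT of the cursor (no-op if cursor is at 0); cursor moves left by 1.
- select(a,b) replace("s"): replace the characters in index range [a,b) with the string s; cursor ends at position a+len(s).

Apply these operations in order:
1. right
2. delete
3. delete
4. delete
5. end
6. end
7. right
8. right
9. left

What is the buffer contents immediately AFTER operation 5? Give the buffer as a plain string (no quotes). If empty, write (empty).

Answer: SRLPE

Derivation:
After op 1 (right): buf='SCRVRLPE' cursor=1
After op 2 (delete): buf='SRVRLPE' cursor=1
After op 3 (delete): buf='SVRLPE' cursor=1
After op 4 (delete): buf='SRLPE' cursor=1
After op 5 (end): buf='SRLPE' cursor=5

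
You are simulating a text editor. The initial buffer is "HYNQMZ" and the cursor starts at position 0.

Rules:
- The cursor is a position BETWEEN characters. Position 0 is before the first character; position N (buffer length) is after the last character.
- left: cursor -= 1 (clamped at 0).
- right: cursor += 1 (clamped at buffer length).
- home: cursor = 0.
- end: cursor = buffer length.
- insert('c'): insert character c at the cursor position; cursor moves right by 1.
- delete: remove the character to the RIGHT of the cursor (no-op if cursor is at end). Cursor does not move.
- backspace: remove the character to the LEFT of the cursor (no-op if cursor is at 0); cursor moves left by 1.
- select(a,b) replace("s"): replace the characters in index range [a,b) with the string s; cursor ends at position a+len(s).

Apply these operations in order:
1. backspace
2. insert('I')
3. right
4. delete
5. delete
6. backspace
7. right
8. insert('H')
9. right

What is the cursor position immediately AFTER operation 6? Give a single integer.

After op 1 (backspace): buf='HYNQMZ' cursor=0
After op 2 (insert('I')): buf='IHYNQMZ' cursor=1
After op 3 (right): buf='IHYNQMZ' cursor=2
After op 4 (delete): buf='IHNQMZ' cursor=2
After op 5 (delete): buf='IHQMZ' cursor=2
After op 6 (backspace): buf='IQMZ' cursor=1

Answer: 1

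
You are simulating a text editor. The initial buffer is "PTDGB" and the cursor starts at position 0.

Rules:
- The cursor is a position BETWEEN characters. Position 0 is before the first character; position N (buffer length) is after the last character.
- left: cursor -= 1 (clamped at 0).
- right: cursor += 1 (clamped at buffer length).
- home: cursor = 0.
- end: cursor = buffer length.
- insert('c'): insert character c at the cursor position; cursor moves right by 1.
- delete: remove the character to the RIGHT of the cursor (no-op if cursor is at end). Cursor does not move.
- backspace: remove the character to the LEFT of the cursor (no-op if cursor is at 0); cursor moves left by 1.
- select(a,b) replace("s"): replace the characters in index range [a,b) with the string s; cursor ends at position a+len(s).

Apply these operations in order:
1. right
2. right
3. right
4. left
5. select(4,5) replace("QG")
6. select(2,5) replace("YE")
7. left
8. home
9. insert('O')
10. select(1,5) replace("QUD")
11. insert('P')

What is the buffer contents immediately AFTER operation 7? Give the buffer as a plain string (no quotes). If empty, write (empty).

Answer: PTYEG

Derivation:
After op 1 (right): buf='PTDGB' cursor=1
After op 2 (right): buf='PTDGB' cursor=2
After op 3 (right): buf='PTDGB' cursor=3
After op 4 (left): buf='PTDGB' cursor=2
After op 5 (select(4,5) replace("QG")): buf='PTDGQG' cursor=6
After op 6 (select(2,5) replace("YE")): buf='PTYEG' cursor=4
After op 7 (left): buf='PTYEG' cursor=3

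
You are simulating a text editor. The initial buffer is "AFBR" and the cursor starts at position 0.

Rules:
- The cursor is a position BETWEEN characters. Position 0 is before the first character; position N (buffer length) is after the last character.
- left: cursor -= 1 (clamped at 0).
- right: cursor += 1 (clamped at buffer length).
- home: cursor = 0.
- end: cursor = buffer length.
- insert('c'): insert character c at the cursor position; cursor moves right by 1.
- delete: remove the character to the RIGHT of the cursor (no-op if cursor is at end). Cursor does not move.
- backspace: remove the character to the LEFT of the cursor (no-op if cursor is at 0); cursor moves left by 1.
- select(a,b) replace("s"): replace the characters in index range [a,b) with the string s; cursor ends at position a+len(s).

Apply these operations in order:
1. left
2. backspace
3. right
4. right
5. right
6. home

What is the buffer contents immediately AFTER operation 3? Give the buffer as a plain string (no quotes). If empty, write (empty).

After op 1 (left): buf='AFBR' cursor=0
After op 2 (backspace): buf='AFBR' cursor=0
After op 3 (right): buf='AFBR' cursor=1

Answer: AFBR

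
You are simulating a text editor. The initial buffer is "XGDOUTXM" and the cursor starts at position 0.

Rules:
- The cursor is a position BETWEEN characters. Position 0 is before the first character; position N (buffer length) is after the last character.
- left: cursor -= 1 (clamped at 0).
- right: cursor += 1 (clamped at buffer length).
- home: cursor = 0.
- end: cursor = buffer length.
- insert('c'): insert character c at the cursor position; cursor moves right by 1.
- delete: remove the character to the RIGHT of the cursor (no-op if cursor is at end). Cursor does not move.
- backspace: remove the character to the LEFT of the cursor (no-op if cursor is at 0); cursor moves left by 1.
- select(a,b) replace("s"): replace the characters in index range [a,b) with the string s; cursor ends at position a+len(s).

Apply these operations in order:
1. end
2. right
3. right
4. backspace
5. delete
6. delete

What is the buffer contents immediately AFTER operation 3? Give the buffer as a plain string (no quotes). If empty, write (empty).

Answer: XGDOUTXM

Derivation:
After op 1 (end): buf='XGDOUTXM' cursor=8
After op 2 (right): buf='XGDOUTXM' cursor=8
After op 3 (right): buf='XGDOUTXM' cursor=8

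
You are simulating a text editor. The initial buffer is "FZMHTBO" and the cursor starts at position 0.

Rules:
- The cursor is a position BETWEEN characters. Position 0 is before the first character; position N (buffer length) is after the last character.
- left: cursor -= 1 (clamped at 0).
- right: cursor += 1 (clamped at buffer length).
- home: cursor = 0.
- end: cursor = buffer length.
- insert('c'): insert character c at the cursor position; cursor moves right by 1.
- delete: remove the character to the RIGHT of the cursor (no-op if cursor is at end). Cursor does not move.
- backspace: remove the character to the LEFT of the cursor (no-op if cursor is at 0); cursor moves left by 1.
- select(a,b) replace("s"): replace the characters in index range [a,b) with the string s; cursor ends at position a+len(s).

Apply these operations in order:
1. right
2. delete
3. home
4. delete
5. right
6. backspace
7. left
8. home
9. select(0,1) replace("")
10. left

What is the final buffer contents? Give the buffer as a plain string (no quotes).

Answer: TBO

Derivation:
After op 1 (right): buf='FZMHTBO' cursor=1
After op 2 (delete): buf='FMHTBO' cursor=1
After op 3 (home): buf='FMHTBO' cursor=0
After op 4 (delete): buf='MHTBO' cursor=0
After op 5 (right): buf='MHTBO' cursor=1
After op 6 (backspace): buf='HTBO' cursor=0
After op 7 (left): buf='HTBO' cursor=0
After op 8 (home): buf='HTBO' cursor=0
After op 9 (select(0,1) replace("")): buf='TBO' cursor=0
After op 10 (left): buf='TBO' cursor=0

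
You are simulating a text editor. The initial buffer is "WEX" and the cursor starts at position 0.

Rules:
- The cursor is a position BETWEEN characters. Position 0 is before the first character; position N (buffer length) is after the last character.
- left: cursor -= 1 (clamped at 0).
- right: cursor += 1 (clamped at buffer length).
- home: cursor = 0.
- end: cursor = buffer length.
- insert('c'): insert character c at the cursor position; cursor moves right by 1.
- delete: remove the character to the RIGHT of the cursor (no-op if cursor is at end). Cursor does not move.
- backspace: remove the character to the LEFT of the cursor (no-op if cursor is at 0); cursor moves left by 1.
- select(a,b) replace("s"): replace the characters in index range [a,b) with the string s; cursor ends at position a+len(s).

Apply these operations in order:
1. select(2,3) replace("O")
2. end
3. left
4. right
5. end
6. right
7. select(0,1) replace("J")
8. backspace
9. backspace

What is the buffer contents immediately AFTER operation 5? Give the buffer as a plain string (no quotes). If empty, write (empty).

After op 1 (select(2,3) replace("O")): buf='WEO' cursor=3
After op 2 (end): buf='WEO' cursor=3
After op 3 (left): buf='WEO' cursor=2
After op 4 (right): buf='WEO' cursor=3
After op 5 (end): buf='WEO' cursor=3

Answer: WEO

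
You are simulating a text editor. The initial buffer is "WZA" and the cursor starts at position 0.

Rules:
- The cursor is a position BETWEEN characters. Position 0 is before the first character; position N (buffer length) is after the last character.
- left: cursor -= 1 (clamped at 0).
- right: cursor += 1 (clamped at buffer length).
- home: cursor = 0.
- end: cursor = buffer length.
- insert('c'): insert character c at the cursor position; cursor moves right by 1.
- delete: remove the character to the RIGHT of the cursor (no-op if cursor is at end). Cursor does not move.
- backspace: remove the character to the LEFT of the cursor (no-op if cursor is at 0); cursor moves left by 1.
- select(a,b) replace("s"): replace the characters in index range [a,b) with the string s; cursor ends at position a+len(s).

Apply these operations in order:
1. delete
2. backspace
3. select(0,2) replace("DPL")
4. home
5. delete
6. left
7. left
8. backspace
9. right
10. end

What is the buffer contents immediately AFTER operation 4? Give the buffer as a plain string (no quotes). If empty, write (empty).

Answer: DPL

Derivation:
After op 1 (delete): buf='ZA' cursor=0
After op 2 (backspace): buf='ZA' cursor=0
After op 3 (select(0,2) replace("DPL")): buf='DPL' cursor=3
After op 4 (home): buf='DPL' cursor=0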